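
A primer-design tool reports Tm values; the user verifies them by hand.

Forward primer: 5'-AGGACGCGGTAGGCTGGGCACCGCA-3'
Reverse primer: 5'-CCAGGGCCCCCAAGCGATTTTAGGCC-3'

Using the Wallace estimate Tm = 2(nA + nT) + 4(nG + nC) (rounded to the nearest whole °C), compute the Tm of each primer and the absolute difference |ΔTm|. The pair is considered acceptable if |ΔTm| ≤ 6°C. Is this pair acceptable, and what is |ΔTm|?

Forward: A=5 T=2 G=11 C=7 → Tm = 2·7 + 4·18 = 86°C.
Reverse: A=5 T=4 G=7 C=10 → Tm = 2·9 + 4·17 = 86°C.
|ΔTm| = |86 − 86| = 0°C, ≤ 6°C.

|ΔTm| = 0°C; the pair is acceptable.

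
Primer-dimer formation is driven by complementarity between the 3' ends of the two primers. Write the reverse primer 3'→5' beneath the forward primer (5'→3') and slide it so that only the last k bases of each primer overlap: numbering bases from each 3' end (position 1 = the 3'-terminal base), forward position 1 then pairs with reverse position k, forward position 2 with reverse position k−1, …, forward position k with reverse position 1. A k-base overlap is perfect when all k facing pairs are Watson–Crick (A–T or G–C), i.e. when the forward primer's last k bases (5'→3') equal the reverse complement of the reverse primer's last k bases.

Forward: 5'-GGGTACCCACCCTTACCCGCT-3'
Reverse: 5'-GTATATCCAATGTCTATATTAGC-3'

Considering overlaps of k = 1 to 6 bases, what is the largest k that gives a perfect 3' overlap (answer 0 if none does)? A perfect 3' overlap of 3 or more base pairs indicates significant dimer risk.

Longest perfect overlap: 3 complementary base pairs; significant dimer risk (threshold 3).

Last 6 bases (5'→3') — forward …CCCGCT, reverse …ATTAGC.
Reverse complement of the reverse primer's last 6 bases: GCTAAT; its first k bases are the reverse complement of the reverse primer's last k bases, so a perfect k-base overlap needs the forward primer's last k bases to equal them.
Comparing (forward last k vs required): k=1: T vs G ✗; k=2: CT vs GC ✗; k=3: GCT vs GCT ✓; k=4: CGCT vs GCTA ✗; k=5: CCGCT vs GCTAA ✗; k=6: CCCGCT vs GCTAAT ✗.
Only k = 3 is perfect, so the longest perfect 3' overlap is 3.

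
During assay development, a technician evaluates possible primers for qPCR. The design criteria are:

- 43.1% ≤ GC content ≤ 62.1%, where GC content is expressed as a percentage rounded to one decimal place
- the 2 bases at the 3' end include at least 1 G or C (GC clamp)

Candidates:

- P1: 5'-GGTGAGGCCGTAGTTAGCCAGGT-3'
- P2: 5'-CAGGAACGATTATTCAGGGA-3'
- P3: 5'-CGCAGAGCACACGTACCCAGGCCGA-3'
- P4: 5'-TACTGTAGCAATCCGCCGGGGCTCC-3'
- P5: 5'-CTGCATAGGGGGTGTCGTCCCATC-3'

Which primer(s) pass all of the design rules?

P1 and P2.

P1 (23 nt, A=4 T=5 G=10 C=4): GC 14/23 = 60.9% ✓; 3' end GT has 1 G/C ✓ — passes.
P2 (20 nt, A=7 T=4 G=6 C=3): GC 9/20 = 45.0% ✓; 3' end GA has 1 G/C ✓ — passes.
P3 (25 nt, A=7 T=1 G=7 C=10): GC 17/25 = 68.0%, outside 43.1–62.1% ✗; 3' end GA has 1 G/C ✓ — fails.
P4 (25 nt, A=4 T=5 G=7 C=9): GC 16/25 = 64.0%, outside 43.1–62.1% ✗; 3' end CC has 2 G/C ✓ — fails.
P5 (24 nt, A=3 T=6 G=8 C=7): GC 15/24 = 62.5%, outside 43.1–62.1% ✗; 3' end TC has 1 G/C ✓ — fails.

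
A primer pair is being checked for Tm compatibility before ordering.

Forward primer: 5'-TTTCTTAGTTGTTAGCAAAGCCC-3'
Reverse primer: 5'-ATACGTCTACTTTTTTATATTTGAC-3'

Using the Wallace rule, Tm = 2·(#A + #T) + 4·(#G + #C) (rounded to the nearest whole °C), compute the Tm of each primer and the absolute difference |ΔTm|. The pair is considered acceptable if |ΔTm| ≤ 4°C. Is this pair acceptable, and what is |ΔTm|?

|ΔTm| = 2°C; the pair is acceptable.

Forward: A=5 T=9 G=4 C=5 → Tm = 2·14 + 4·9 = 64°C.
Reverse: A=6 T=13 G=2 C=4 → Tm = 2·19 + 4·6 = 62°C.
|ΔTm| = |64 − 62| = 2°C, ≤ 4°C.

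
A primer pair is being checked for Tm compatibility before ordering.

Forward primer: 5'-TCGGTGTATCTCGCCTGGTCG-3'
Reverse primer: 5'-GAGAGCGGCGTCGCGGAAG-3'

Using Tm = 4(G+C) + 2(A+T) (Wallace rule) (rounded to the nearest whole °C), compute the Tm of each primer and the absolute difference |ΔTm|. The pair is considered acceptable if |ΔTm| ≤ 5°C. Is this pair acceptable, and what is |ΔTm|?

|ΔTm| = 2°C; the pair is acceptable.

Forward: A=1 T=7 G=7 C=6 → Tm = 2·8 + 4·13 = 68°C.
Reverse: A=4 T=1 G=10 C=4 → Tm = 2·5 + 4·14 = 66°C.
|ΔTm| = |68 − 66| = 2°C, ≤ 5°C.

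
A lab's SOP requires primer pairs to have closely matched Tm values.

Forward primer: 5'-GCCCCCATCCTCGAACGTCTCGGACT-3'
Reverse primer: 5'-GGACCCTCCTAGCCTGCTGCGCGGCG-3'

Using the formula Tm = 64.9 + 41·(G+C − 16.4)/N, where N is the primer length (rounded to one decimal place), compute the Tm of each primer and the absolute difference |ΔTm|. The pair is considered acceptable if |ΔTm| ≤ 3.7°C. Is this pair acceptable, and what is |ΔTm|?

|ΔTm| = 4.8°C; the pair is not acceptable.

Forward: G+C = 17, N = 26 → Tm = 64.9 + 41·(17 − 16.4)/26 = 65.8°C.
Reverse: G+C = 20, N = 26 → Tm = 64.9 + 41·(20 − 16.4)/26 = 70.6°C.
|ΔTm| = |65.8 − 70.6| = 4.8°C, > 3.7°C.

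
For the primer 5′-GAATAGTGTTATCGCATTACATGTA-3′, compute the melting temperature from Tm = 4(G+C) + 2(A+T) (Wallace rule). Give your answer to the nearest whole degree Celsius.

Base counts: A=8, T=9, G=5, C=3 (length 25).
Tm = 2·(8+9) + 4·(5+3) = 2·17 + 4·8 = 34 + 32 = 66°C.

66°C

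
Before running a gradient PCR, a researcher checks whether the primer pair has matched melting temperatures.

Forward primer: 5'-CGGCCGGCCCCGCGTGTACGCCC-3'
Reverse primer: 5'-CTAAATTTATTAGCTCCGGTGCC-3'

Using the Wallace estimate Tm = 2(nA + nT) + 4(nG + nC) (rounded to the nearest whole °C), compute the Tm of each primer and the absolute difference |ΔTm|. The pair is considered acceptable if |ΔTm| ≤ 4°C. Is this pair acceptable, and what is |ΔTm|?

Forward: A=1 T=2 G=8 C=12 → Tm = 2·3 + 4·20 = 86°C.
Reverse: A=5 T=8 G=4 C=6 → Tm = 2·13 + 4·10 = 66°C.
|ΔTm| = |86 − 66| = 20°C, > 4°C.

|ΔTm| = 20°C; the pair is not acceptable.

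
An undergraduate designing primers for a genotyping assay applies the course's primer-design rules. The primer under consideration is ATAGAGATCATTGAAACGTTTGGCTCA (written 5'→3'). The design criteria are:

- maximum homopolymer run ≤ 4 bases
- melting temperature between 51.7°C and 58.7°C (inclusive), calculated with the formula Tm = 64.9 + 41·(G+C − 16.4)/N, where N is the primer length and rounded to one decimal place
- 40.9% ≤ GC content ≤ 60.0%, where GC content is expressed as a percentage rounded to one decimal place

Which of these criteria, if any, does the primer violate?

Base counts: A=9, T=8, G=6, C=4 (length 27).
homopolymer run: longest run = 3 ✓
Tm: Tm = 64.9 + 41·(10 − 16.4)/27 = 55.2°C ✓
GC content: GC 10/27 = 37.0%, outside 40.9–60.0% ✗

Fails: GC content.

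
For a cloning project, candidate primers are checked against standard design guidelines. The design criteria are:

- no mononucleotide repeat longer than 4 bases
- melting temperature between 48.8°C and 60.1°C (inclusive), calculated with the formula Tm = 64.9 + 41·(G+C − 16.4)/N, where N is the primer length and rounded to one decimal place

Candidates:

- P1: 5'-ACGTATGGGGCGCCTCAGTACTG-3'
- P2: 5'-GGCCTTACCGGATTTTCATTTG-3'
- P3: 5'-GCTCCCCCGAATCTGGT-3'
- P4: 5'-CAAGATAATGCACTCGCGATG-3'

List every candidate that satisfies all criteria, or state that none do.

P1 (23 nt, A=4 T=5 G=8 C=6): longest run = 4 ✓; Tm = 64.9 + 41·(14 − 16.4)/23 = 60.6°C, outside 48.8–60.1°C ✗ — fails.
P2 (22 nt, A=3 T=9 G=5 C=5): longest run = 4 ✓; Tm = 64.9 + 41·(10 − 16.4)/22 = 53.0°C ✓ — passes.
P3 (17 nt, A=2 T=4 G=4 C=7): longest run = 5, exceeds 4 ✗; Tm = 64.9 + 41·(11 − 16.4)/17 = 51.9°C ✓ — fails.
P4 (21 nt, A=7 T=4 G=5 C=5): longest run = 2 ✓; Tm = 64.9 + 41·(10 − 16.4)/21 = 52.4°C ✓ — passes.

P2 and P4.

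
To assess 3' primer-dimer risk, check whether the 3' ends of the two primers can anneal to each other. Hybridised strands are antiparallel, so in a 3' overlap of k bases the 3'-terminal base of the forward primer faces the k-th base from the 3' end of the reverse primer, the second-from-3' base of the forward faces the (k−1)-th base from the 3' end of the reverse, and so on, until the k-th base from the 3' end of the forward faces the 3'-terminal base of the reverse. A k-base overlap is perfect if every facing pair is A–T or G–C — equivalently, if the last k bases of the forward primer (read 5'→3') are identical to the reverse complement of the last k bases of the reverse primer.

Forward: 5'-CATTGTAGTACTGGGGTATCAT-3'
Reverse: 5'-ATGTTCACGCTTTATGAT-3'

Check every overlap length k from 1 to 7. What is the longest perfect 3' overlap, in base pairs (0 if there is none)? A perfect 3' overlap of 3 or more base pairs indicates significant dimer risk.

Longest perfect overlap: 5 complementary base pairs; significant dimer risk (threshold 3).

Last 7 bases (5'→3') — forward …GTATCAT, reverse …TTATGAT.
Reverse complement of the reverse primer's last 7 bases: ATCATAA; its first k bases are the reverse complement of the reverse primer's last k bases, so a perfect k-base overlap needs the forward primer's last k bases to equal them.
Comparing (forward last k vs required): k=1: T vs A ✗; k=2: AT vs AT ✓; k=3: CAT vs ATC ✗; k=4: TCAT vs ATCA ✗; k=5: ATCAT vs ATCAT ✓; k=6: TATCAT vs ATCATA ✗; k=7: GTATCAT vs ATCATAA ✗.
Perfect overlaps at k = 2, 5; the largest is 5.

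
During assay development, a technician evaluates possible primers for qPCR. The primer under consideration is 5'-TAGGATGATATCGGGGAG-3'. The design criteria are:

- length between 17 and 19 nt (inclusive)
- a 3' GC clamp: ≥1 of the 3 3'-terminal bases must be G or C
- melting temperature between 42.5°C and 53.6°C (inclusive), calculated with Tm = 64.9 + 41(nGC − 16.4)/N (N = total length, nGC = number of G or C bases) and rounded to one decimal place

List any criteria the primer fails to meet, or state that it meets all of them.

Meets all criteria.

Base counts: A=5, T=4, G=8, C=1 (length 18).
length: length 18 ✓
GC clamp: 3' end GAG has 2 G/C ✓
Tm: Tm = 64.9 + 41·(9 − 16.4)/18 = 48.0°C ✓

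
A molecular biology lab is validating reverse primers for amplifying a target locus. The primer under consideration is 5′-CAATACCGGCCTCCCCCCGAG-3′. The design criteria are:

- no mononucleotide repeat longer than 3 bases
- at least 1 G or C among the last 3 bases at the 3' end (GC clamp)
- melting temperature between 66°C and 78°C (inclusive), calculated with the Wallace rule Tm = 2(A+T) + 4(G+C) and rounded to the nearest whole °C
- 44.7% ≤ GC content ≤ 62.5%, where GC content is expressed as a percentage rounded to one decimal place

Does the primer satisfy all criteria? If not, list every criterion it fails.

Fails: homopolymer run, GC content.

Base counts: A=4, T=2, G=4, C=11 (length 21).
homopolymer run: longest run = 6, exceeds 3 ✗
GC clamp: 3' end GAG has 2 G/C ✓
Tm: Tm = 2·6 + 4·15 = 72°C ✓
GC content: GC 15/21 = 71.4%, outside 44.7–62.5% ✗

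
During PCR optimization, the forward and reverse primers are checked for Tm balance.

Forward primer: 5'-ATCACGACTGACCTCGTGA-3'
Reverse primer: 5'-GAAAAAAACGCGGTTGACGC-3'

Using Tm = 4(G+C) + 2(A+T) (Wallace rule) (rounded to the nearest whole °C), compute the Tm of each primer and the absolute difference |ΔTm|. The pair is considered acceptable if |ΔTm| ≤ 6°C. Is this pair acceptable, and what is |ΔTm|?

|ΔTm| = 2°C; the pair is acceptable.

Forward: A=5 T=4 G=4 C=6 → Tm = 2·9 + 4·10 = 58°C.
Reverse: A=8 T=2 G=6 C=4 → Tm = 2·10 + 4·10 = 60°C.
|ΔTm| = |58 − 60| = 2°C, ≤ 6°C.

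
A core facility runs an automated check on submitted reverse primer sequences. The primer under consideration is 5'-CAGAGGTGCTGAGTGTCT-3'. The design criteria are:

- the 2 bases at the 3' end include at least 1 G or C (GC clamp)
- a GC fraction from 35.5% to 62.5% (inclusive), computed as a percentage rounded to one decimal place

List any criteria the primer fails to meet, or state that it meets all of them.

Base counts: A=3, T=5, G=7, C=3 (length 18).
GC clamp: 3' end CT has 1 G/C ✓
GC content: GC 10/18 = 55.6% ✓

Meets all criteria.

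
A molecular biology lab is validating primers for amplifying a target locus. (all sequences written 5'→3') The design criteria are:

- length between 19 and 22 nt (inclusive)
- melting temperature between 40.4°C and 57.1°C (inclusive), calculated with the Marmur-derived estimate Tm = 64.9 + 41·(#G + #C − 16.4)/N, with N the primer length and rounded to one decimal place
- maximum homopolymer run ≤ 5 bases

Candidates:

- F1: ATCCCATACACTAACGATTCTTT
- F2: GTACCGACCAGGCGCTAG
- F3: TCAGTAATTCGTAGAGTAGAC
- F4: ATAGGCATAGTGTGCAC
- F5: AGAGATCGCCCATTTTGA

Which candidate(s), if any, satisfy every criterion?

F3 only.

F1 (23 nt, A=7 T=8 G=1 C=7): length 23, outside 19–22 ✗; Tm = 64.9 + 41·(8 − 16.4)/23 = 49.9°C ✓; longest run = 3 ✓ — fails.
F2 (18 nt, A=4 T=2 G=6 C=6): length 18, outside 19–22 ✗; Tm = 64.9 + 41·(12 − 16.4)/18 = 54.9°C ✓; longest run = 2 ✓ — fails.
F3 (21 nt, A=7 T=6 G=5 C=3): length 21 ✓; Tm = 64.9 + 41·(8 − 16.4)/21 = 48.5°C ✓; longest run = 2 ✓ — passes.
F4 (17 nt, A=5 T=4 G=5 C=3): length 17, outside 19–22 ✗; Tm = 64.9 + 41·(8 − 16.4)/17 = 44.6°C ✓; longest run = 2 ✓ — fails.
F5 (18 nt, A=5 T=5 G=4 C=4): length 18, outside 19–22 ✗; Tm = 64.9 + 41·(8 − 16.4)/18 = 45.8°C ✓; longest run = 4 ✓ — fails.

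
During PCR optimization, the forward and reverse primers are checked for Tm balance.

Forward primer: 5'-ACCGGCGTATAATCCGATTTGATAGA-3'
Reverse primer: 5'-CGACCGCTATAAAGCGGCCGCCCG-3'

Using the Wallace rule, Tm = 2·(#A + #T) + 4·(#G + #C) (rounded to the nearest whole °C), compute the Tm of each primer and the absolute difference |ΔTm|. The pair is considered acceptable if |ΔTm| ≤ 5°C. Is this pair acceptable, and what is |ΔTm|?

Forward: A=8 T=7 G=6 C=5 → Tm = 2·15 + 4·11 = 74°C.
Reverse: A=5 T=2 G=7 C=10 → Tm = 2·7 + 4·17 = 82°C.
|ΔTm| = |74 − 82| = 8°C, > 5°C.

|ΔTm| = 8°C; the pair is not acceptable.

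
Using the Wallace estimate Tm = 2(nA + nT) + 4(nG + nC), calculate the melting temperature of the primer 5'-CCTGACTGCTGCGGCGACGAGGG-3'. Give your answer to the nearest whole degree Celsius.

Base counts: A=3, T=3, G=10, C=7 (length 23).
Tm = 2·(3+3) + 4·(10+7) = 2·6 + 4·17 = 12 + 68 = 80°C.

80°C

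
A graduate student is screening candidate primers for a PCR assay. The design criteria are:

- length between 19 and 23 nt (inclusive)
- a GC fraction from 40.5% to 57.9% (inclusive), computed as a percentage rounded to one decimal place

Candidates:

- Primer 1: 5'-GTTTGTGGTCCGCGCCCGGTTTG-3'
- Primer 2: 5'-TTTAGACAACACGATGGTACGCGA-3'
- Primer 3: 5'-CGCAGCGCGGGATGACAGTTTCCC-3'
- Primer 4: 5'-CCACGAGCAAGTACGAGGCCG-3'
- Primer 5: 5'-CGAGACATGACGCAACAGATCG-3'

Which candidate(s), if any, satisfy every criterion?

Primer 1 (23 nt, A=0 T=8 G=9 C=6): length 23 ✓; GC 15/23 = 65.2%, outside 40.5–57.9% ✗ — fails.
Primer 2 (24 nt, A=8 T=5 G=6 C=5): length 24, outside 19–23 ✗; GC 11/24 = 45.8% ✓ — fails.
Primer 3 (24 nt, A=4 T=4 G=8 C=8): length 24, outside 19–23 ✗; GC 16/24 = 66.7%, outside 40.5–57.9% ✗ — fails.
Primer 4 (21 nt, A=6 T=1 G=7 C=7): length 21 ✓; GC 14/21 = 66.7%, outside 40.5–57.9% ✗ — fails.
Primer 5 (22 nt, A=8 T=2 G=6 C=6): length 22 ✓; GC 12/22 = 54.5% ✓ — passes.

Primer 5 only.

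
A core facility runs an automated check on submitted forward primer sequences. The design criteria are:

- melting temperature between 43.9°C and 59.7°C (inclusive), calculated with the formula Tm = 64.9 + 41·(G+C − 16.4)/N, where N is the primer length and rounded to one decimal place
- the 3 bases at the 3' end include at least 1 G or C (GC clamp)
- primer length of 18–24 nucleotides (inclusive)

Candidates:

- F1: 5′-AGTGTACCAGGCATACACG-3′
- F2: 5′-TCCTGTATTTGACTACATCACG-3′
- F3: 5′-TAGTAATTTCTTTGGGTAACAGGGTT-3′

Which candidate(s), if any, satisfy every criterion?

F1 (19 nt, A=6 T=3 G=5 C=5): Tm = 64.9 + 41·(10 − 16.4)/19 = 51.1°C ✓; 3' end ACG has 2 G/C ✓; length 19 ✓ — passes.
F2 (22 nt, A=5 T=8 G=3 C=6): Tm = 64.9 + 41·(9 − 16.4)/22 = 51.1°C ✓; 3' end ACG has 2 G/C ✓; length 22 ✓ — passes.
F3 (26 nt, A=6 T=11 G=7 C=2): Tm = 64.9 + 41·(9 − 16.4)/26 = 53.2°C ✓; 3' end GTT has 1 G/C ✓; length 26, outside 18–24 ✗ — fails.

F1 and F2.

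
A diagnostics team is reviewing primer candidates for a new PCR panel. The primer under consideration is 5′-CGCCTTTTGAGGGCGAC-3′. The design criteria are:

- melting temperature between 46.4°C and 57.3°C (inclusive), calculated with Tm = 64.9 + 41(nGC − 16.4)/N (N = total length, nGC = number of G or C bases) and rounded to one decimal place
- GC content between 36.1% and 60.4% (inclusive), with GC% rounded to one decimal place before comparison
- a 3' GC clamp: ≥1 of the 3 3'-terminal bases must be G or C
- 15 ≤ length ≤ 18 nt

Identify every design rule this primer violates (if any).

Fails: GC content.

Base counts: A=2, T=4, G=6, C=5 (length 17).
Tm: Tm = 64.9 + 41·(11 − 16.4)/17 = 51.9°C ✓
GC content: GC 11/17 = 64.7%, outside 36.1–60.4% ✗
GC clamp: 3' end GAC has 2 G/C ✓
length: length 17 ✓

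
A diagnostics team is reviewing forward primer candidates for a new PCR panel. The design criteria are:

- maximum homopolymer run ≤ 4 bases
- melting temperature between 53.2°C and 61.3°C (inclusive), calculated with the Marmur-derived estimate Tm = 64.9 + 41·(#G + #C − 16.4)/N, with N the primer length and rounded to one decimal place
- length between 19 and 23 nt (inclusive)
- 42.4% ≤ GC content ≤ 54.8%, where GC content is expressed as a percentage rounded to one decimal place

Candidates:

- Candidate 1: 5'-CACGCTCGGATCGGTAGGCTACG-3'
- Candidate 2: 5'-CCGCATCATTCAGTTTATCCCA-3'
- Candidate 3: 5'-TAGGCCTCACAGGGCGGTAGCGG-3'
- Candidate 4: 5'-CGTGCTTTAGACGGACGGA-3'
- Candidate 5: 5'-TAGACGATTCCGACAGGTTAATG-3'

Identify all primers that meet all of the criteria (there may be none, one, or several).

Candidate 5 only.

Candidate 1 (23 nt, A=4 T=4 G=8 C=7): longest run = 2 ✓; Tm = 64.9 + 41·(15 − 16.4)/23 = 62.4°C, outside 53.2–61.3°C ✗; length 23 ✓; GC 15/23 = 65.2%, outside 42.4–54.8% ✗ — fails.
Candidate 2 (22 nt, A=5 T=7 G=2 C=8): longest run = 3 ✓; Tm = 64.9 + 41·(10 − 16.4)/22 = 53.0°C, outside 53.2–61.3°C ✗; length 22 ✓; GC 10/22 = 45.5% ✓ — fails.
Candidate 3 (23 nt, A=4 T=3 G=10 C=6): longest run = 3 ✓; Tm = 64.9 + 41·(16 − 16.4)/23 = 64.2°C, outside 53.2–61.3°C ✗; length 23 ✓; GC 16/23 = 69.6%, outside 42.4–54.8% ✗ — fails.
Candidate 4 (19 nt, A=4 T=4 G=7 C=4): longest run = 3 ✓; Tm = 64.9 + 41·(11 − 16.4)/19 = 53.2°C ✓; length 19 ✓; GC 11/19 = 57.9%, outside 42.4–54.8% ✗ — fails.
Candidate 5 (23 nt, A=7 T=6 G=6 C=4): longest run = 2 ✓; Tm = 64.9 + 41·(10 − 16.4)/23 = 53.5°C ✓; length 23 ✓; GC 10/23 = 43.5% ✓ — passes.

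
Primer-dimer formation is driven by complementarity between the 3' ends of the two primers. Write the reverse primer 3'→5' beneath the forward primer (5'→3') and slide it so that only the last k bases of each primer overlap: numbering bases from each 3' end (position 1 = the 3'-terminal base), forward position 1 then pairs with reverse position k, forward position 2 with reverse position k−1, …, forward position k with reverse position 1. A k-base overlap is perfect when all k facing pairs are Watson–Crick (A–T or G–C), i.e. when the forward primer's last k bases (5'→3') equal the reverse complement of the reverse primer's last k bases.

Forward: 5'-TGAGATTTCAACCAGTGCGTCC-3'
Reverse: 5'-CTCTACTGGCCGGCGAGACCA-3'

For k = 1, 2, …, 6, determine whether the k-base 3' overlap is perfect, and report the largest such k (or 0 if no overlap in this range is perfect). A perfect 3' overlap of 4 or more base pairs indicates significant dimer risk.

Longest perfect overlap: 0 complementary base pairs; below the dimer-risk threshold (threshold 4).

Last 6 bases (5'→3') — forward …GCGTCC, reverse …AGACCA.
Reverse complement of the reverse primer's last 6 bases: TGGTCT; its first k bases are the reverse complement of the reverse primer's last k bases, so a perfect k-base overlap needs the forward primer's last k bases to equal them.
Comparing (forward last k vs required): k=1: C vs T ✗; k=2: CC vs TG ✗; k=3: TCC vs TGG ✗; k=4: GTCC vs TGGT ✗; k=5: CGTCC vs TGGTC ✗; k=6: GCGTCC vs TGGTCT ✗.
No overlap length from 1 to 6 is perfect, so the longest perfect 3' overlap is 0.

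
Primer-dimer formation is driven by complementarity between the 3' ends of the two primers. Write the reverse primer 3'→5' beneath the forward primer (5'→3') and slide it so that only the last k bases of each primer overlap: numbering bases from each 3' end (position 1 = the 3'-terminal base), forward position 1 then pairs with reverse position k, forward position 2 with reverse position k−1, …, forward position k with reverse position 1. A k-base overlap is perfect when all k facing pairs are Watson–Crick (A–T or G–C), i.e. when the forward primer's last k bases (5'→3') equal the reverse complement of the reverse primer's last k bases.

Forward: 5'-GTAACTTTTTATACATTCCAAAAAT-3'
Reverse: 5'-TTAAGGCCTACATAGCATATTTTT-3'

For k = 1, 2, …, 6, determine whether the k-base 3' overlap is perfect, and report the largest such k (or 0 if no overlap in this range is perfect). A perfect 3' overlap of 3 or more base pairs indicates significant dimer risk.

Last 6 bases (5'→3') — forward …AAAAAT, reverse …ATTTTT.
Reverse complement of the reverse primer's last 6 bases: AAAAAT; its first k bases are the reverse complement of the reverse primer's last k bases, so a perfect k-base overlap needs the forward primer's last k bases to equal them.
Comparing (forward last k vs required): k=1: T vs A ✗; k=2: AT vs AA ✗; k=3: AAT vs AAA ✗; k=4: AAAT vs AAAA ✗; k=5: AAAAT vs AAAAA ✗; k=6: AAAAAT vs AAAAAT ✓.
Only k = 6 is perfect, so the longest perfect 3' overlap is 6.

Longest perfect overlap: 6 complementary base pairs; significant dimer risk (threshold 3).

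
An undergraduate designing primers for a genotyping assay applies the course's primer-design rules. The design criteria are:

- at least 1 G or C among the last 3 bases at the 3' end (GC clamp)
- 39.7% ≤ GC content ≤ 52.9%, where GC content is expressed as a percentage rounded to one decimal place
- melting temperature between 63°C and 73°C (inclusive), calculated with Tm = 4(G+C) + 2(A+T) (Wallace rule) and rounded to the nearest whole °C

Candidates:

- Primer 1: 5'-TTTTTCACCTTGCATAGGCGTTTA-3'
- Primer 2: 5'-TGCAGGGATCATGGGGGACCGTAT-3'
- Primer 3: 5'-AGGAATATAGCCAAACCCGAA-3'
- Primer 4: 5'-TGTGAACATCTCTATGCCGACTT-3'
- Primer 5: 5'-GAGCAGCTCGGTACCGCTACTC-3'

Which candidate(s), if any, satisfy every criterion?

Primer 1 (24 nt, A=4 T=11 G=4 C=5): 3' end TTA has 0 G/C, need ≥1 ✗; GC 9/24 = 37.5%, outside 39.7–52.9% ✗; Tm = 2·15 + 4·9 = 66°C ✓ — fails.
Primer 2 (24 nt, A=5 T=5 G=10 C=4): 3' end TAT has 0 G/C, need ≥1 ✗; GC 14/24 = 58.3%, outside 39.7–52.9% ✗; Tm = 2·10 + 4·14 = 76°C, outside 63–73°C ✗ — fails.
Primer 3 (21 nt, A=10 T=2 G=4 C=5): 3' end GAA has 1 G/C ✓; GC 9/21 = 42.9% ✓; Tm = 2·12 + 4·9 = 60°C, outside 63–73°C ✗ — fails.
Primer 4 (23 nt, A=5 T=8 G=4 C=6): 3' end CTT has 1 G/C ✓; GC 10/23 = 43.5% ✓; Tm = 2·13 + 4·10 = 66°C ✓ — passes.
Primer 5 (22 nt, A=4 T=4 G=6 C=8): 3' end CTC has 2 G/C ✓; GC 14/22 = 63.6%, outside 39.7–52.9% ✗; Tm = 2·8 + 4·14 = 72°C ✓ — fails.

Primer 4 only.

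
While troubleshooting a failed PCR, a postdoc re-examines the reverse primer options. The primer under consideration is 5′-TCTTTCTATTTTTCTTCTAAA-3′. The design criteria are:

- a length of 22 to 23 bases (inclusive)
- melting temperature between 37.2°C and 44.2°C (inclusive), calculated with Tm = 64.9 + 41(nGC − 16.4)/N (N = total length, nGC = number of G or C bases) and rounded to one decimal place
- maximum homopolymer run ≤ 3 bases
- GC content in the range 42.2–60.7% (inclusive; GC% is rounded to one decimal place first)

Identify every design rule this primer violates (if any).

Fails: length, homopolymer run, GC content.

Base counts: A=4, T=13, G=0, C=4 (length 21).
length: length 21, outside 22–23 ✗
Tm: Tm = 64.9 + 41·(4 − 16.4)/21 = 40.7°C ✓
homopolymer run: longest run = 5, exceeds 3 ✗
GC content: GC 4/21 = 19.0%, outside 42.2–60.7% ✗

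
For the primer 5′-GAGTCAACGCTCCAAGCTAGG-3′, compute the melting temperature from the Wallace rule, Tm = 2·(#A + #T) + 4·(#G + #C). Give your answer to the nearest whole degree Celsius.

66°C

Base counts: A=6, T=3, G=6, C=6 (length 21).
Tm = 2·(6+3) + 4·(6+6) = 2·9 + 4·12 = 18 + 48 = 66°C.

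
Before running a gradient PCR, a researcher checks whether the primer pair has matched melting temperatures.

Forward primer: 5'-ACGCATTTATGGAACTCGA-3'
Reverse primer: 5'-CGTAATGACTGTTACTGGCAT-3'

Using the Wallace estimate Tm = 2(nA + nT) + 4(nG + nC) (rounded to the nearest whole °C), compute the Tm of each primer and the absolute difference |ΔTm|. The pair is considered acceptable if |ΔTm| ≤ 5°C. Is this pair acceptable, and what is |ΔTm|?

Forward: A=6 T=5 G=4 C=4 → Tm = 2·11 + 4·8 = 54°C.
Reverse: A=5 T=7 G=5 C=4 → Tm = 2·12 + 4·9 = 60°C.
|ΔTm| = |54 − 60| = 6°C, > 5°C.

|ΔTm| = 6°C; the pair is not acceptable.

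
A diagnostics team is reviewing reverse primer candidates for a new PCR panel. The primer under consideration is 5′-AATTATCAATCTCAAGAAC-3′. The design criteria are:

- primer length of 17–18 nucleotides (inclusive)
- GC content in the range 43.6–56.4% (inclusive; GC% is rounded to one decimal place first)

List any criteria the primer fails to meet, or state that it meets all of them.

Base counts: A=9, T=5, G=1, C=4 (length 19).
length: length 19, outside 17–18 ✗
GC content: GC 5/19 = 26.3%, outside 43.6–56.4% ✗

Fails: length, GC content.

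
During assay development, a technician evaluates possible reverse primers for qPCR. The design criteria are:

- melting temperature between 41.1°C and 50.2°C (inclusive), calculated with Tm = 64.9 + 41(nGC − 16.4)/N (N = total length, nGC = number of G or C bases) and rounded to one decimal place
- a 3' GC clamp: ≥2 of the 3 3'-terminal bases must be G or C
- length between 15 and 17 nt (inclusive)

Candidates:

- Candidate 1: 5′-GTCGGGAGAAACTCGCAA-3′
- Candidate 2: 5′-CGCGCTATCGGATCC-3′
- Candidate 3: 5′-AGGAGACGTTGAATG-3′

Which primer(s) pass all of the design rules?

Candidate 2 only.

Candidate 1 (18 nt, A=6 T=2 G=6 C=4): Tm = 64.9 + 41·(10 − 16.4)/18 = 50.3°C, outside 41.1–50.2°C ✗; 3' end CAA has 1 G/C, need ≥2 ✗; length 18, outside 15–17 ✗ — fails.
Candidate 2 (15 nt, A=2 T=3 G=4 C=6): Tm = 64.9 + 41·(10 − 16.4)/15 = 47.4°C ✓; 3' end TCC has 2 G/C ✓; length 15 ✓ — passes.
Candidate 3 (15 nt, A=5 T=3 G=6 C=1): Tm = 64.9 + 41·(7 − 16.4)/15 = 39.2°C, outside 41.1–50.2°C ✗; 3' end ATG has 1 G/C, need ≥2 ✗; length 15 ✓ — fails.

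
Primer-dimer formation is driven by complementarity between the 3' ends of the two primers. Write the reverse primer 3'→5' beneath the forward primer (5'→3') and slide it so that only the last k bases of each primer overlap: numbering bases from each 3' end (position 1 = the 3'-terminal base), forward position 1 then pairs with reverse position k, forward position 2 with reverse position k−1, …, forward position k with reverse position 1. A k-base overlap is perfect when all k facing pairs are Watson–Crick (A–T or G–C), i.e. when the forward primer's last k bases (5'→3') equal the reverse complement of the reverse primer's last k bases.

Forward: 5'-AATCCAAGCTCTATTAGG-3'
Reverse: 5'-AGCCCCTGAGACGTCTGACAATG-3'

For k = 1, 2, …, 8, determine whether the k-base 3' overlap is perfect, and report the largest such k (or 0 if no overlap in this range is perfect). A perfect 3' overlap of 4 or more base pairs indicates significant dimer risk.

Last 8 bases (5'→3') — forward …CTATTAGG, reverse …TGACAATG.
Reverse complement of the reverse primer's last 8 bases: CATTGTCA; its first k bases are the reverse complement of the reverse primer's last k bases, so a perfect k-base overlap needs the forward primer's last k bases to equal them.
Comparing (forward last k vs required): k=1: G vs C ✗; k=2: GG vs CA ✗; k=3: AGG vs CAT ✗; k=4: TAGG vs CATT ✗; k=5: TTAGG vs CATTG ✗; k=6: ATTAGG vs CATTGT ✗; k=7: TATTAGG vs CATTGTC ✗; k=8: CTATTAGG vs CATTGTCA ✗.
No overlap length from 1 to 8 is perfect, so the longest perfect 3' overlap is 0.

Longest perfect overlap: 0 complementary base pairs; below the dimer-risk threshold (threshold 4).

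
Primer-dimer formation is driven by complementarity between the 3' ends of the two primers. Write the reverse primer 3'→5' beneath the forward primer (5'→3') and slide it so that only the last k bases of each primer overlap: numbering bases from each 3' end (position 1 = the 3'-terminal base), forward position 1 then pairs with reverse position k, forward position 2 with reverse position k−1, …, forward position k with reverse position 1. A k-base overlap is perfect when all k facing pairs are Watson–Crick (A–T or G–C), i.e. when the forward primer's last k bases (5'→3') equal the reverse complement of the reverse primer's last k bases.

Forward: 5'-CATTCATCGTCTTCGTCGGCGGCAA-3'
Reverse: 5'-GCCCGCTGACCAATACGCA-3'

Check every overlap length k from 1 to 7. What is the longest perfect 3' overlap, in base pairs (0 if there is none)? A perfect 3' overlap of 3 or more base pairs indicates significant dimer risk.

Last 7 bases (5'→3') — forward …GCGGCAA, reverse …ATACGCA.
Reverse complement of the reverse primer's last 7 bases: TGCGTAT; its first k bases are the reverse complement of the reverse primer's last k bases, so a perfect k-base overlap needs the forward primer's last k bases to equal them.
Comparing (forward last k vs required): k=1: A vs T ✗; k=2: AA vs TG ✗; k=3: CAA vs TGC ✗; k=4: GCAA vs TGCG ✗; k=5: GGCAA vs TGCGT ✗; k=6: CGGCAA vs TGCGTA ✗; k=7: GCGGCAA vs TGCGTAT ✗.
No overlap length from 1 to 7 is perfect, so the longest perfect 3' overlap is 0.

Longest perfect overlap: 0 complementary base pairs; below the dimer-risk threshold (threshold 3).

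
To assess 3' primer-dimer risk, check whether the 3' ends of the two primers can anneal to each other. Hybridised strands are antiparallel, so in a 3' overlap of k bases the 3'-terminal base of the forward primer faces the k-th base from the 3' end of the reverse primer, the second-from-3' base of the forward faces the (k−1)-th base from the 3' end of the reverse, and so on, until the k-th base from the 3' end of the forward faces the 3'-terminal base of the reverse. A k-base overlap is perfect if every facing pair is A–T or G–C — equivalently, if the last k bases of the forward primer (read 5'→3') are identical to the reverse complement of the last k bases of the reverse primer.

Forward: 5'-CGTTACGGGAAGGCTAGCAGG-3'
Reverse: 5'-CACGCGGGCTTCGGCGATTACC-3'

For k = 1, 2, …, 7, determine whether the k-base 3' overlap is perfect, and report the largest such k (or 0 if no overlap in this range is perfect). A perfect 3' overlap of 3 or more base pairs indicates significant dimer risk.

Last 7 bases (5'→3') — forward …TAGCAGG, reverse …GATTACC.
Reverse complement of the reverse primer's last 7 bases: GGTAATC; its first k bases are the reverse complement of the reverse primer's last k bases, so a perfect k-base overlap needs the forward primer's last k bases to equal them.
Comparing (forward last k vs required): k=1: G vs G ✓; k=2: GG vs GG ✓; k=3: AGG vs GGT ✗; k=4: CAGG vs GGTA ✗; k=5: GCAGG vs GGTAA ✗; k=6: AGCAGG vs GGTAAT ✗; k=7: TAGCAGG vs GGTAATC ✗.
Perfect overlaps at k = 1, 2; the largest is 2.

Longest perfect overlap: 2 complementary base pairs; below the dimer-risk threshold (threshold 3).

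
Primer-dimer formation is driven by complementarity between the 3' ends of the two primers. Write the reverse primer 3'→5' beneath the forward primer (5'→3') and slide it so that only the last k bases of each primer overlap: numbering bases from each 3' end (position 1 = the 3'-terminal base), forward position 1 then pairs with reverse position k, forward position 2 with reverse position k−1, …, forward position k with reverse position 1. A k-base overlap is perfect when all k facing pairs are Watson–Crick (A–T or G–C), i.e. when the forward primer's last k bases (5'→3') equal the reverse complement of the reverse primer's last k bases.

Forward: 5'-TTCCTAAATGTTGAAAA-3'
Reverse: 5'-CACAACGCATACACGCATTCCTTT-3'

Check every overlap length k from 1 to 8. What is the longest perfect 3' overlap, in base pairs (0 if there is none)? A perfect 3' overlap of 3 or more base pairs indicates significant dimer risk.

Longest perfect overlap: 3 complementary base pairs; significant dimer risk (threshold 3).

Last 8 bases (5'→3') — forward …GTTGAAAA, reverse …ATTCCTTT.
Reverse complement of the reverse primer's last 8 bases: AAAGGAAT; its first k bases are the reverse complement of the reverse primer's last k bases, so a perfect k-base overlap needs the forward primer's last k bases to equal them.
Comparing (forward last k vs required): k=1: A vs A ✓; k=2: AA vs AA ✓; k=3: AAA vs AAA ✓; k=4: AAAA vs AAAG ✗; k=5: GAAAA vs AAAGG ✗; k=6: TGAAAA vs AAAGGA ✗; k=7: TTGAAAA vs AAAGGAA ✗; k=8: GTTGAAAA vs AAAGGAAT ✗.
Perfect overlaps at k = 1, 2, 3; the largest is 3.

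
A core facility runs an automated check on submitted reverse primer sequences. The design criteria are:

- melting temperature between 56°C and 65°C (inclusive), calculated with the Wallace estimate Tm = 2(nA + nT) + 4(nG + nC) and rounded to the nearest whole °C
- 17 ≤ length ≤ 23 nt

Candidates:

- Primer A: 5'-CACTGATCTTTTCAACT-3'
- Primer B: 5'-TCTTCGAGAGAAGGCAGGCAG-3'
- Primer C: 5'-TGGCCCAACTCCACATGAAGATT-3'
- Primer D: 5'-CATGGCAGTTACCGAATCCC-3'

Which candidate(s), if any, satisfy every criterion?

Primer D only.

Primer A (17 nt, A=4 T=7 G=1 C=5): Tm = 2·11 + 4·6 = 46°C, outside 56–65°C ✗; length 17 ✓ — fails.
Primer B (21 nt, A=6 T=3 G=8 C=4): Tm = 2·9 + 4·12 = 66°C, outside 56–65°C ✗; length 21 ✓ — fails.
Primer C (23 nt, A=7 T=5 G=4 C=7): Tm = 2·12 + 4·11 = 68°C, outside 56–65°C ✗; length 23 ✓ — fails.
Primer D (20 nt, A=5 T=4 G=4 C=7): Tm = 2·9 + 4·11 = 62°C ✓; length 20 ✓ — passes.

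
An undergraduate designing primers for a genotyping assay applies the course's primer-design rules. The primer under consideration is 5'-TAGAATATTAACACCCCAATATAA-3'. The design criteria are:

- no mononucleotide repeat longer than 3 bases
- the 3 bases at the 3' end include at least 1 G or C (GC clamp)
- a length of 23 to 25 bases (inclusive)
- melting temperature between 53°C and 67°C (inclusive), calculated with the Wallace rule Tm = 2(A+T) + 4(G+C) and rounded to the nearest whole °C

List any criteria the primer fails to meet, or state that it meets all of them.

Base counts: A=12, T=6, G=1, C=5 (length 24).
homopolymer run: longest run = 4, exceeds 3 ✗
GC clamp: 3' end TAA has 0 G/C, need ≥1 ✗
length: length 24 ✓
Tm: Tm = 2·18 + 4·6 = 60°C ✓

Fails: homopolymer run, GC clamp.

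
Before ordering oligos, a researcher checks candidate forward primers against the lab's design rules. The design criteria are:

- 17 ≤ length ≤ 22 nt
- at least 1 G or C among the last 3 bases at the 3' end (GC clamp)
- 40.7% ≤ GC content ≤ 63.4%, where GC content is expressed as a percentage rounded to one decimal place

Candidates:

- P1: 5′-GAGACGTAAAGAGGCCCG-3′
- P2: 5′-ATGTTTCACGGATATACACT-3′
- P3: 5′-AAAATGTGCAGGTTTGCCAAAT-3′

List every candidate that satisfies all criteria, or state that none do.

P1 only.

P1 (18 nt, A=6 T=1 G=7 C=4): length 18 ✓; 3' end CCG has 3 G/C ✓; GC 11/18 = 61.1% ✓ — passes.
P2 (20 nt, A=6 T=7 G=3 C=4): length 20 ✓; 3' end ACT has 1 G/C ✓; GC 7/20 = 35.0%, outside 40.7–63.4% ✗ — fails.
P3 (22 nt, A=8 T=6 G=5 C=3): length 22 ✓; 3' end AAT has 0 G/C, need ≥1 ✗; GC 8/22 = 36.4%, outside 40.7–63.4% ✗ — fails.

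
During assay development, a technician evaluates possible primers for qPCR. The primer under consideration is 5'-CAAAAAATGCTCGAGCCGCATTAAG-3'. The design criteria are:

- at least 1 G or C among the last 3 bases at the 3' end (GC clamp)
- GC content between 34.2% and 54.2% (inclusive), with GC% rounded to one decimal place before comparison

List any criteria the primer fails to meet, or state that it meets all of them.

Base counts: A=10, T=4, G=5, C=6 (length 25).
GC clamp: 3' end AAG has 1 G/C ✓
GC content: GC 11/25 = 44.0% ✓

Meets all criteria.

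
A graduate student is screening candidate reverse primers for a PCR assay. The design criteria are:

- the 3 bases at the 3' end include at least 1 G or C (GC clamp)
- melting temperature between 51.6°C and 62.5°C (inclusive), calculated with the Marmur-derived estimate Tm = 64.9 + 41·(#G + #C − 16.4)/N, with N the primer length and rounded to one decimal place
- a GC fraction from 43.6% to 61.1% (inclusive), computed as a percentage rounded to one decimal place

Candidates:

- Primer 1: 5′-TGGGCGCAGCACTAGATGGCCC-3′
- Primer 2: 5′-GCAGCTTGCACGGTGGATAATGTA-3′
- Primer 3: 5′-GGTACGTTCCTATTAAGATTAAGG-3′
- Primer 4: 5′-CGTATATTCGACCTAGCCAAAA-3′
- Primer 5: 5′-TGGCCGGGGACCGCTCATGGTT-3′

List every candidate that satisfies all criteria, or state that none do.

Primer 2 only.

Primer 1 (22 nt, A=4 T=3 G=8 C=7): 3' end CCC has 3 G/C ✓; Tm = 64.9 + 41·(15 − 16.4)/22 = 62.3°C ✓; GC 15/22 = 68.2%, outside 43.6–61.1% ✗ — fails.
Primer 2 (24 nt, A=6 T=6 G=8 C=4): 3' end GTA has 1 G/C ✓; Tm = 64.9 + 41·(12 − 16.4)/24 = 57.4°C ✓; GC 12/24 = 50.0% ✓ — passes.
Primer 3 (24 nt, A=7 T=8 G=6 C=3): 3' end AGG has 2 G/C ✓; Tm = 64.9 + 41·(9 − 16.4)/24 = 52.3°C ✓; GC 9/24 = 37.5%, outside 43.6–61.1% ✗ — fails.
Primer 4 (22 nt, A=8 T=5 G=3 C=6): 3' end AAA has 0 G/C, need ≥1 ✗; Tm = 64.9 + 41·(9 − 16.4)/22 = 51.1°C, outside 51.6–62.5°C ✗; GC 9/22 = 40.9%, outside 43.6–61.1% ✗ — fails.
Primer 5 (22 nt, A=2 T=5 G=9 C=6): 3' end GTT has 1 G/C ✓; Tm = 64.9 + 41·(15 − 16.4)/22 = 62.3°C ✓; GC 15/22 = 68.2%, outside 43.6–61.1% ✗ — fails.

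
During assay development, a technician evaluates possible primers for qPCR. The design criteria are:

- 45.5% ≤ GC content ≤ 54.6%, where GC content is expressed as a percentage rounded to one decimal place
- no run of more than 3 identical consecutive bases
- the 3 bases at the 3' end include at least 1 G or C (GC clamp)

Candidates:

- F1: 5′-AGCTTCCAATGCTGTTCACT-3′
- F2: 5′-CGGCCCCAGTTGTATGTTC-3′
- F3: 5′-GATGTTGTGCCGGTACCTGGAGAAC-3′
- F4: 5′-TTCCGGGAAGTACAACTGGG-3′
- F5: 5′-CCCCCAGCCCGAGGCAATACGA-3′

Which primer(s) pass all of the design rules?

F1 (20 nt, A=4 T=7 G=3 C=6): GC 9/20 = 45.0%, outside 45.5–54.6% ✗; longest run = 2 ✓; 3' end ACT has 1 G/C ✓ — fails.
F2 (19 nt, A=2 T=6 G=5 C=6): GC 11/19 = 57.9%, outside 45.5–54.6% ✗; longest run = 4, exceeds 3 ✗; 3' end TTC has 1 G/C ✓ — fails.
F3 (25 nt, A=5 T=6 G=9 C=5): GC 14/25 = 56.0%, outside 45.5–54.6% ✗; longest run = 2 ✓; 3' end AAC has 1 G/C ✓ — fails.
F4 (20 nt, A=5 T=4 G=7 C=4): GC 11/20 = 55.0%, outside 45.5–54.6% ✗; longest run = 3 ✓; 3' end GGG has 3 G/C ✓ — fails.
F5 (22 nt, A=6 T=1 G=5 C=10): GC 15/22 = 68.2%, outside 45.5–54.6% ✗; longest run = 5, exceeds 3 ✗; 3' end CGA has 2 G/C ✓ — fails.

None of the candidates satisfy all criteria.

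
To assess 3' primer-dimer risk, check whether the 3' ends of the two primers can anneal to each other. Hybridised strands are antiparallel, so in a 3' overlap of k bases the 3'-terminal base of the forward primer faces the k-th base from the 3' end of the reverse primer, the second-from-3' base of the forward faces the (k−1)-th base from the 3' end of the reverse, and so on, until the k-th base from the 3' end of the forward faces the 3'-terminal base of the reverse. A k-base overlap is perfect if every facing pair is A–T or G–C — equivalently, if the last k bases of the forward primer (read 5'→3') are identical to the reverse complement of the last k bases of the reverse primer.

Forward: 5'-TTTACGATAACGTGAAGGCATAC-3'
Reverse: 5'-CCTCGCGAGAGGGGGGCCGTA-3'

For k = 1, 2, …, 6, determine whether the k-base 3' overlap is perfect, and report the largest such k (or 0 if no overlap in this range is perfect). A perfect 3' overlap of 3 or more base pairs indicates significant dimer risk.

Longest perfect overlap: 3 complementary base pairs; significant dimer risk (threshold 3).

Last 6 bases (5'→3') — forward …GCATAC, reverse …GCCGTA.
Reverse complement of the reverse primer's last 6 bases: TACGGC; its first k bases are the reverse complement of the reverse primer's last k bases, so a perfect k-base overlap needs the forward primer's last k bases to equal them.
Comparing (forward last k vs required): k=1: C vs T ✗; k=2: AC vs TA ✗; k=3: TAC vs TAC ✓; k=4: ATAC vs TACG ✗; k=5: CATAC vs TACGG ✗; k=6: GCATAC vs TACGGC ✗.
Only k = 3 is perfect, so the longest perfect 3' overlap is 3.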